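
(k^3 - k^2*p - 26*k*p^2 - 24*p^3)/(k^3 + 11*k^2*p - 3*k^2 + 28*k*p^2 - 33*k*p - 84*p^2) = (k^2 - 5*k*p - 6*p^2)/(k^2 + 7*k*p - 3*k - 21*p)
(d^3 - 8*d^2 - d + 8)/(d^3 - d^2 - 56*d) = (d^2 - 1)/(d*(d + 7))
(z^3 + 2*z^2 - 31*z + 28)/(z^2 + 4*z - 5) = (z^2 + 3*z - 28)/(z + 5)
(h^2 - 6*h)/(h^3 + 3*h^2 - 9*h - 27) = h*(h - 6)/(h^3 + 3*h^2 - 9*h - 27)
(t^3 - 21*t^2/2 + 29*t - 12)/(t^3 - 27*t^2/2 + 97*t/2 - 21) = (t - 4)/(t - 7)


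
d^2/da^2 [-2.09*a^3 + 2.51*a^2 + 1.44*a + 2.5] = 5.02 - 12.54*a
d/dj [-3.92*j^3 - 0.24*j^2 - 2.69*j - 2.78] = -11.76*j^2 - 0.48*j - 2.69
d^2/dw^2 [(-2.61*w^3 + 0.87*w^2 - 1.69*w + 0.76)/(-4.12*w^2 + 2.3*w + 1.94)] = (-5.6843418860808e-14*w^5 + 110.221448*w^3 - 49.25076*w^2 + 183.195528*w - 41.82008)/(69.934528*w^6 - 117.12336*w^5 - 33.406608*w^4 + 98.13364*w^3 + 15.730296*w^2 - 25.96884*w - 7.301384)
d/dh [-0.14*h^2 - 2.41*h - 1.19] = -0.28*h - 2.41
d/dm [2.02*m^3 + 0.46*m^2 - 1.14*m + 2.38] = 6.06*m^2 + 0.92*m - 1.14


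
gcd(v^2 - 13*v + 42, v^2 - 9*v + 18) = v - 6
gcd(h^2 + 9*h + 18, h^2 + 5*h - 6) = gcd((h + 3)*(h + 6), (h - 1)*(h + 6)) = h + 6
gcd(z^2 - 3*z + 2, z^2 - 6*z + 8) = z - 2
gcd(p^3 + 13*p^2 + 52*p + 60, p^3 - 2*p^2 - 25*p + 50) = p + 5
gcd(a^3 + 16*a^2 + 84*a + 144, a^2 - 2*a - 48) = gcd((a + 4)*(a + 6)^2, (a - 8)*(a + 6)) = a + 6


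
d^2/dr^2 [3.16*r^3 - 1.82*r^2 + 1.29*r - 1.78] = 18.96*r - 3.64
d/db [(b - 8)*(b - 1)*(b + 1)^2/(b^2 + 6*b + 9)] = (2*b^4 + 5*b^3 - 63*b^2 - 61*b + 5)/(b^3 + 9*b^2 + 27*b + 27)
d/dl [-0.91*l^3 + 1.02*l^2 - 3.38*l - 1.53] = -2.73*l^2 + 2.04*l - 3.38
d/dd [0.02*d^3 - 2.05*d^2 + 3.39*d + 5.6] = 0.06*d^2 - 4.1*d + 3.39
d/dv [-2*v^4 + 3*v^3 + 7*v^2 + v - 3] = -8*v^3 + 9*v^2 + 14*v + 1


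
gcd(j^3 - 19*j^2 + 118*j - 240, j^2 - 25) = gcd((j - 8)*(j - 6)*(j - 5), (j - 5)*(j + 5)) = j - 5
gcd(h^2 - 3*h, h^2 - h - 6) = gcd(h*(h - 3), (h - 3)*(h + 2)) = h - 3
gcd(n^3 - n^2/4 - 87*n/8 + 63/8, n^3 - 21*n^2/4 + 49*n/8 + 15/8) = n - 3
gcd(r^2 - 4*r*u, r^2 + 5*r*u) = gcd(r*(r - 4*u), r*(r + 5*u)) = r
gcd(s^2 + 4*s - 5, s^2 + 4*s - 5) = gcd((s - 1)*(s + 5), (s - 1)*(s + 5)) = s^2 + 4*s - 5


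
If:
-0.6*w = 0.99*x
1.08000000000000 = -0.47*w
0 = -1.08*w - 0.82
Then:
No Solution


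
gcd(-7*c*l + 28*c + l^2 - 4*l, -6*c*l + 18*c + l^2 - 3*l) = 1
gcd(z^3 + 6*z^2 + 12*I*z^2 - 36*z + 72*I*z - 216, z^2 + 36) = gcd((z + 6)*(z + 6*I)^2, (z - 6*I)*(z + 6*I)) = z + 6*I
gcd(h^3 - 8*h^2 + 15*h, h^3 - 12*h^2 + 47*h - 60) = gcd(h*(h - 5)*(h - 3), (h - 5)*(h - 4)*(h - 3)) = h^2 - 8*h + 15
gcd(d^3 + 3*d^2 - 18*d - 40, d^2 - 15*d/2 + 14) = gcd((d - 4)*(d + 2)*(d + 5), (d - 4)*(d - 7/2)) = d - 4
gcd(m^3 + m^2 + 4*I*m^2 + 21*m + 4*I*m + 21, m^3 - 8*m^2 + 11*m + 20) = m + 1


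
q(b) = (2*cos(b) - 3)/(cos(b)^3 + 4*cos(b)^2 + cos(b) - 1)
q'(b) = (2*cos(b) - 3)*(3*sin(b)*cos(b)^2 + 8*sin(b)*cos(b) + sin(b))/(cos(b)^3 + 4*cos(b)^2 + cos(b) - 1)^2 - 2*sin(b)/(cos(b)^3 + 4*cos(b)^2 + cos(b) - 1)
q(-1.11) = -6.52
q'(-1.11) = 98.59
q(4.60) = 3.03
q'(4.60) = -1.47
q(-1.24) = 10.73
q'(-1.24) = 172.86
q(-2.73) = -7.18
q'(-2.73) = -15.06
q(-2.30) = 23.25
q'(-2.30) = -286.95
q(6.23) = -0.20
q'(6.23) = 0.05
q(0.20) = -0.22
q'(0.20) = -0.19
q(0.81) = -0.84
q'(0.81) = -3.29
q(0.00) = -0.20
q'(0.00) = 0.00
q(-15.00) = -40.94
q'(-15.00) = -795.36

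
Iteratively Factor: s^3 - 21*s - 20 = (s + 4)*(s^2 - 4*s - 5) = (s + 1)*(s + 4)*(s - 5)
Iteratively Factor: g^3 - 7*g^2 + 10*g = (g - 5)*(g^2 - 2*g) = (g - 5)*(g - 2)*(g)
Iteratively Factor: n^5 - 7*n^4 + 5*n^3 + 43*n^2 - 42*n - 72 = (n - 4)*(n^4 - 3*n^3 - 7*n^2 + 15*n + 18) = (n - 4)*(n + 2)*(n^3 - 5*n^2 + 3*n + 9) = (n - 4)*(n + 1)*(n + 2)*(n^2 - 6*n + 9) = (n - 4)*(n - 3)*(n + 1)*(n + 2)*(n - 3)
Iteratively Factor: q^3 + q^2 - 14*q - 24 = (q + 3)*(q^2 - 2*q - 8) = (q + 2)*(q + 3)*(q - 4)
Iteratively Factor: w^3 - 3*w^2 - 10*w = (w - 5)*(w^2 + 2*w) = (w - 5)*(w + 2)*(w)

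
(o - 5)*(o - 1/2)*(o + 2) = o^3 - 7*o^2/2 - 17*o/2 + 5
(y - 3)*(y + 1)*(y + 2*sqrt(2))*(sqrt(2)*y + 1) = sqrt(2)*y^4 - 2*sqrt(2)*y^3 + 5*y^3 - 10*y^2 - sqrt(2)*y^2 - 15*y - 4*sqrt(2)*y - 6*sqrt(2)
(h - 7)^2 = h^2 - 14*h + 49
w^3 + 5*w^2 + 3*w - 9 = (w - 1)*(w + 3)^2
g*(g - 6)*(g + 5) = g^3 - g^2 - 30*g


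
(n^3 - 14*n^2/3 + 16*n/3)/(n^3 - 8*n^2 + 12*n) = (n - 8/3)/(n - 6)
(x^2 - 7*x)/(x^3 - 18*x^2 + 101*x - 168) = x/(x^2 - 11*x + 24)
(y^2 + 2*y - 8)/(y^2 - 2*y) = (y + 4)/y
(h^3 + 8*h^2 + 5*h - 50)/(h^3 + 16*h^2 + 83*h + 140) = (h^2 + 3*h - 10)/(h^2 + 11*h + 28)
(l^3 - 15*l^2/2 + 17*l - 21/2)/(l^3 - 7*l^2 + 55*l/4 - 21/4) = 2*(l - 1)/(2*l - 1)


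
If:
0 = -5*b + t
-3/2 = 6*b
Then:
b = -1/4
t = -5/4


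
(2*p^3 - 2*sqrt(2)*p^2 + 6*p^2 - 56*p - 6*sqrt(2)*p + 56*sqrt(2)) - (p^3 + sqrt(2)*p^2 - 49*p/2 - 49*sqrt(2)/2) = p^3 - 3*sqrt(2)*p^2 + 6*p^2 - 63*p/2 - 6*sqrt(2)*p + 161*sqrt(2)/2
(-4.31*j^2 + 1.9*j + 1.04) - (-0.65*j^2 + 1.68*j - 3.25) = -3.66*j^2 + 0.22*j + 4.29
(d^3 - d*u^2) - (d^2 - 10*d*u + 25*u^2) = d^3 - d^2 - d*u^2 + 10*d*u - 25*u^2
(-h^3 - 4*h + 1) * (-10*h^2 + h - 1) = 10*h^5 - h^4 + 41*h^3 - 14*h^2 + 5*h - 1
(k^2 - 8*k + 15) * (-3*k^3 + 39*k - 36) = -3*k^5 + 24*k^4 - 6*k^3 - 348*k^2 + 873*k - 540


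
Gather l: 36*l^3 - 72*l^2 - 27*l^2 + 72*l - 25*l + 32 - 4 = 36*l^3 - 99*l^2 + 47*l + 28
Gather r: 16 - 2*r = 16 - 2*r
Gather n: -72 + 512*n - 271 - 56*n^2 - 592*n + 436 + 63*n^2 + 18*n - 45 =7*n^2 - 62*n + 48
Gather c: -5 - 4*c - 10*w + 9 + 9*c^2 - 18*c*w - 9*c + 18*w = 9*c^2 + c*(-18*w - 13) + 8*w + 4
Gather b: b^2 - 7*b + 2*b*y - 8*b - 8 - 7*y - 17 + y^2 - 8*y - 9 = b^2 + b*(2*y - 15) + y^2 - 15*y - 34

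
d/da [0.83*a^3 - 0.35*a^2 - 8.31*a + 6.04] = 2.49*a^2 - 0.7*a - 8.31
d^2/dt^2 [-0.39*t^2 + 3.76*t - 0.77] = -0.780000000000000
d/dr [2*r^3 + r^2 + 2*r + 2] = 6*r^2 + 2*r + 2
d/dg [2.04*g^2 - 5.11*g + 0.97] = 4.08*g - 5.11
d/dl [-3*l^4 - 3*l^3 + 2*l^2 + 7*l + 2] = -12*l^3 - 9*l^2 + 4*l + 7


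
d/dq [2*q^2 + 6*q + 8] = 4*q + 6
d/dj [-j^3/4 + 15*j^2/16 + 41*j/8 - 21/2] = -3*j^2/4 + 15*j/8 + 41/8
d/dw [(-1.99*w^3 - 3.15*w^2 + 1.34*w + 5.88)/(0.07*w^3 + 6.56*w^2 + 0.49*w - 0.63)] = (-12.8339*w^4 - 2.1378*w^3 - 7.8076*w^2 - 73.1766*w - 3.7254)/(0.0049*w^6 + 0.9184*w^5 + 43.1022*w^4 + 6.3406*w^3 - 8.0255*w^2 - 0.6174*w + 0.3969)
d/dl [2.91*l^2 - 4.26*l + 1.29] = 5.82*l - 4.26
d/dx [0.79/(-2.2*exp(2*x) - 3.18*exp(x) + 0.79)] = (3.476*exp(x) + 2.5122)*exp(x)/(2.2*exp(2*x) + 3.18*exp(x) - 0.79)^2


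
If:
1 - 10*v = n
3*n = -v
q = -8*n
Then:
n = -1/29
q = 8/29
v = 3/29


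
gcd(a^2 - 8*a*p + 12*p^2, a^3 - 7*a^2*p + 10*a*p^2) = -a + 2*p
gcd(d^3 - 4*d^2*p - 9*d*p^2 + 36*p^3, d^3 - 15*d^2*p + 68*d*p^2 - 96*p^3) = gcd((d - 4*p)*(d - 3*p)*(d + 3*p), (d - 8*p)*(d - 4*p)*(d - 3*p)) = d^2 - 7*d*p + 12*p^2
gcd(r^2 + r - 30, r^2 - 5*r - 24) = 1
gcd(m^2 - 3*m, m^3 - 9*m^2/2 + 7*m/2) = m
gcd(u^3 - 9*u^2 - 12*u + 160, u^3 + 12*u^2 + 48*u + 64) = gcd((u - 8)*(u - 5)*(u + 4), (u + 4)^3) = u + 4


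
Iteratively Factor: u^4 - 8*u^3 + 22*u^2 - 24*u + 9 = (u - 3)*(u^3 - 5*u^2 + 7*u - 3) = (u - 3)^2*(u^2 - 2*u + 1) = (u - 3)^2*(u - 1)*(u - 1)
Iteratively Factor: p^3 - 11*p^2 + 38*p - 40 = (p - 5)*(p^2 - 6*p + 8) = (p - 5)*(p - 4)*(p - 2)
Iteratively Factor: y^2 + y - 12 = (y - 3)*(y + 4)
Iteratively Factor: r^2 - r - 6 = (r + 2)*(r - 3)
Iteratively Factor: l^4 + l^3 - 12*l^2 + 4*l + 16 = (l - 2)*(l^3 + 3*l^2 - 6*l - 8) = (l - 2)^2*(l^2 + 5*l + 4) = (l - 2)^2*(l + 4)*(l + 1)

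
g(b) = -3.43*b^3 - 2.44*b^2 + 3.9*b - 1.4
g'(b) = -10.29*b^2 - 4.88*b + 3.9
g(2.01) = -31.27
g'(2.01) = -47.48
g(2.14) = -37.84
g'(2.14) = -53.67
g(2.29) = -46.46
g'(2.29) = -61.24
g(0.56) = -0.58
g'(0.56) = -2.06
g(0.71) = -1.09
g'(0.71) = -4.75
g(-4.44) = 233.41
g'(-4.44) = -177.29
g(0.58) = -0.63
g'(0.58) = -2.39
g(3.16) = -121.67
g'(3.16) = -114.27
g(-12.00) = 5527.48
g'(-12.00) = -1419.30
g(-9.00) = 2266.33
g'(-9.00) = -785.67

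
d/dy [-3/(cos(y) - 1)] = -3*sin(y)/(cos(y) - 1)^2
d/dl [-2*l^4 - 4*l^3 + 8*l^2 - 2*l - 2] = -8*l^3 - 12*l^2 + 16*l - 2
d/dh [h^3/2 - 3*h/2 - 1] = 3*h^2/2 - 3/2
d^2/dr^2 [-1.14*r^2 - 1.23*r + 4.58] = -2.28000000000000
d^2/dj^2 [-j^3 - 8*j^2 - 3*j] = -6*j - 16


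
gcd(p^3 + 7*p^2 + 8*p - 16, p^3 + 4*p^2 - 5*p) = p - 1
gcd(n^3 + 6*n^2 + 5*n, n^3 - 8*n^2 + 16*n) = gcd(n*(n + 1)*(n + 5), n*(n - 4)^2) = n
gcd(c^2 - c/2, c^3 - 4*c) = c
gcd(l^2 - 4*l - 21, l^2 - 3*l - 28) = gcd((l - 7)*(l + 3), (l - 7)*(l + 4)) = l - 7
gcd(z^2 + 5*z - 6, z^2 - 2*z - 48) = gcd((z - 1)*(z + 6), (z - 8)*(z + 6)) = z + 6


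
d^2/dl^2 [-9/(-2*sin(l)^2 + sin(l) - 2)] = 9*(-16*sin(l)^4 + 6*sin(l)^3 + 39*sin(l)^2 - 14*sin(l) - 6)/(-sin(l) - cos(2*l) + 3)^3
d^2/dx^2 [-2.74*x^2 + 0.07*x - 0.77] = -5.48000000000000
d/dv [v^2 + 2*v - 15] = 2*v + 2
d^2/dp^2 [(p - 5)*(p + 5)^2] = 6*p + 10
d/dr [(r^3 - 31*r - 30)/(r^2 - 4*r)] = (r^4 - 8*r^3 + 31*r^2 + 60*r - 120)/(r^2*(r^2 - 8*r + 16))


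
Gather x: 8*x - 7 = 8*x - 7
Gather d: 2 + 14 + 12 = 28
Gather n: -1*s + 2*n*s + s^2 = 2*n*s + s^2 - s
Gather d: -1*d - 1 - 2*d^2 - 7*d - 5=-2*d^2 - 8*d - 6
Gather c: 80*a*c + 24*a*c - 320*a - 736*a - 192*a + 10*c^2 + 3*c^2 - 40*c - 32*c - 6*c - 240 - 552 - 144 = -1248*a + 13*c^2 + c*(104*a - 78) - 936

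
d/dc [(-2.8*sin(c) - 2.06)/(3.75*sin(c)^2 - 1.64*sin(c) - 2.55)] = (10.5*sin(c)^2 + 15.45*sin(c) + 3.7616)*cos(c)/(14.0625*sin(c)^4 - 12.3*sin(c)^3 - 16.4354*sin(c)^2 + 8.364*sin(c) + 6.5025)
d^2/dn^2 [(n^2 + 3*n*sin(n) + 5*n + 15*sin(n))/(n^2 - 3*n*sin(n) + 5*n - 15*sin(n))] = 6*(-n^2*sin(n) - 2*n*cos(n) + 3*n*cos(2*n)/2 + 9*n/2 + 2*sin(n) - 3*sin(2*n))/(n - 3*sin(n))^3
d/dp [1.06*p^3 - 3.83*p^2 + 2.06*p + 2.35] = 3.18*p^2 - 7.66*p + 2.06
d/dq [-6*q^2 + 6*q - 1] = 6 - 12*q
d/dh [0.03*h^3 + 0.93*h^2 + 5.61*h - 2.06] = 0.09*h^2 + 1.86*h + 5.61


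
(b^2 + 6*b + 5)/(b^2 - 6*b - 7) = (b + 5)/(b - 7)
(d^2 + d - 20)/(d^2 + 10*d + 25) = (d - 4)/(d + 5)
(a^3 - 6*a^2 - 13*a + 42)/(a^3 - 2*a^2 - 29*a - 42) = (a - 2)/(a + 2)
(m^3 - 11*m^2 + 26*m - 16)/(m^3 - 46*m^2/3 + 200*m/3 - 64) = 3*(m^2 - 3*m + 2)/(3*m^2 - 22*m + 24)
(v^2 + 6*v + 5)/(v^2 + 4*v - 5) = (v + 1)/(v - 1)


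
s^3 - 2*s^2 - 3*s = s*(s - 3)*(s + 1)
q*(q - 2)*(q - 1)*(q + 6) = q^4 + 3*q^3 - 16*q^2 + 12*q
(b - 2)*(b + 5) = b^2 + 3*b - 10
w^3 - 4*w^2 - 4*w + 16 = (w - 4)*(w - 2)*(w + 2)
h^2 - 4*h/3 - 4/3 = (h - 2)*(h + 2/3)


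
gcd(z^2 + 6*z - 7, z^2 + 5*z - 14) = z + 7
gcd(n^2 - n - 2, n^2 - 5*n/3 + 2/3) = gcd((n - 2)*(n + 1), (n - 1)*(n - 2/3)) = 1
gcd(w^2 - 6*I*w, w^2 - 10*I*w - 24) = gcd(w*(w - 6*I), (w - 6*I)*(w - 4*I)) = w - 6*I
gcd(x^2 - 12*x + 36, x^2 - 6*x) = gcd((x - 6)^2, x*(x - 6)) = x - 6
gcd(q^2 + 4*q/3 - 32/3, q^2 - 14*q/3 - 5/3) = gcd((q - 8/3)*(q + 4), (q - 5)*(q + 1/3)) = 1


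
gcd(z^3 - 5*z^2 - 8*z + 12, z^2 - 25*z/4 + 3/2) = z - 6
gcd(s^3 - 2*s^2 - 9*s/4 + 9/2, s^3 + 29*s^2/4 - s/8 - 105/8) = s + 3/2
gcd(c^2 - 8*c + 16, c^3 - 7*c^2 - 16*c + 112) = c - 4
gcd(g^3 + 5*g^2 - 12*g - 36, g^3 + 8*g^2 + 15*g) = 1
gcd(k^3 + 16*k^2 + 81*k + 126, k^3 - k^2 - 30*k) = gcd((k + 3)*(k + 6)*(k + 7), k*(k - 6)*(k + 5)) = 1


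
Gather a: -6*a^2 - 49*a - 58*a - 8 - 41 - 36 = -6*a^2 - 107*a - 85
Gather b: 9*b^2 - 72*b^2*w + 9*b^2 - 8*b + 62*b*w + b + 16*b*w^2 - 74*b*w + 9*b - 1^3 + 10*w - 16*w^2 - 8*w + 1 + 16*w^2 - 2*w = b^2*(18 - 72*w) + b*(16*w^2 - 12*w + 2)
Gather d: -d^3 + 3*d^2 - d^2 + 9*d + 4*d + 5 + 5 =-d^3 + 2*d^2 + 13*d + 10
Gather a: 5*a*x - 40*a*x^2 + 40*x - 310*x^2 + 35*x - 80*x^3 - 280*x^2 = a*(-40*x^2 + 5*x) - 80*x^3 - 590*x^2 + 75*x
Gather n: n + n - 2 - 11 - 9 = 2*n - 22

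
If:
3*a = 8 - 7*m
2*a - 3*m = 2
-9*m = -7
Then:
No Solution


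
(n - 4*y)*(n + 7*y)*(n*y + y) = n^3*y + 3*n^2*y^2 + n^2*y - 28*n*y^3 + 3*n*y^2 - 28*y^3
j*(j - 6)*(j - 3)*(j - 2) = j^4 - 11*j^3 + 36*j^2 - 36*j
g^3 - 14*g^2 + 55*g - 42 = (g - 7)*(g - 6)*(g - 1)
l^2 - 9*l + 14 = (l - 7)*(l - 2)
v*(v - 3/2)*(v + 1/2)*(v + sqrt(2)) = v^4 - v^3 + sqrt(2)*v^3 - sqrt(2)*v^2 - 3*v^2/4 - 3*sqrt(2)*v/4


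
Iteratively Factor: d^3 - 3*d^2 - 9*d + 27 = (d - 3)*(d^2 - 9) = (d - 3)^2*(d + 3)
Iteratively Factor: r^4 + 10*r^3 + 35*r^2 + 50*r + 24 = (r + 4)*(r^3 + 6*r^2 + 11*r + 6) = (r + 1)*(r + 4)*(r^2 + 5*r + 6) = (r + 1)*(r + 3)*(r + 4)*(r + 2)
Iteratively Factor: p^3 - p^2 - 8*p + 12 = (p - 2)*(p^2 + p - 6) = (p - 2)*(p + 3)*(p - 2)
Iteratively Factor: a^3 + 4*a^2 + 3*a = (a)*(a^2 + 4*a + 3) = a*(a + 1)*(a + 3)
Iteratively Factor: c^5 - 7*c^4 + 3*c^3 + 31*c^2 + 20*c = (c + 1)*(c^4 - 8*c^3 + 11*c^2 + 20*c) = (c + 1)^2*(c^3 - 9*c^2 + 20*c) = (c - 4)*(c + 1)^2*(c^2 - 5*c) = c*(c - 4)*(c + 1)^2*(c - 5)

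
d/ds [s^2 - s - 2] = 2*s - 1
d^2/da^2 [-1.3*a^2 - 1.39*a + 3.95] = -2.60000000000000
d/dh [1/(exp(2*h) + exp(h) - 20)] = (-2*exp(h) - 1)*exp(h)/(exp(2*h) + exp(h) - 20)^2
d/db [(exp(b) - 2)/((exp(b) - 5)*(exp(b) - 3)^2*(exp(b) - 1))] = (-3*exp(3*b) + 23*exp(2*b) - 53*exp(b) + 41)*exp(b)/(exp(7*b) - 21*exp(6*b) + 181*exp(5*b) - 825*exp(4*b) + 2131*exp(3*b) - 3087*exp(2*b) + 2295*exp(b) - 675)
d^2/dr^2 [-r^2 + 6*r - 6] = -2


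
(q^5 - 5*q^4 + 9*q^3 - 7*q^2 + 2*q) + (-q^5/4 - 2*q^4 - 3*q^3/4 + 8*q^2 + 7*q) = 3*q^5/4 - 7*q^4 + 33*q^3/4 + q^2 + 9*q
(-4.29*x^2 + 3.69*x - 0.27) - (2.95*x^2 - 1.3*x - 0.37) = -7.24*x^2 + 4.99*x + 0.1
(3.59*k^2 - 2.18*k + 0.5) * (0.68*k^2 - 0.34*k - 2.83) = 2.4412*k^4 - 2.703*k^3 - 9.0785*k^2 + 5.9994*k - 1.415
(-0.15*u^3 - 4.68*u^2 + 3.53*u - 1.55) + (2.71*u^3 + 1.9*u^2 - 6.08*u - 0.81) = 2.56*u^3 - 2.78*u^2 - 2.55*u - 2.36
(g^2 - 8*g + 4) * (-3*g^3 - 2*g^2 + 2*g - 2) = -3*g^5 + 22*g^4 + 6*g^3 - 26*g^2 + 24*g - 8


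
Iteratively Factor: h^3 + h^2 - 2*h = (h)*(h^2 + h - 2) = h*(h - 1)*(h + 2)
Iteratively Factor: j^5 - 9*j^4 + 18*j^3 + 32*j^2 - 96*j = (j + 2)*(j^4 - 11*j^3 + 40*j^2 - 48*j) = j*(j + 2)*(j^3 - 11*j^2 + 40*j - 48) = j*(j - 4)*(j + 2)*(j^2 - 7*j + 12) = j*(j - 4)*(j - 3)*(j + 2)*(j - 4)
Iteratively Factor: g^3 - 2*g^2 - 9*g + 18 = (g + 3)*(g^2 - 5*g + 6) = (g - 3)*(g + 3)*(g - 2)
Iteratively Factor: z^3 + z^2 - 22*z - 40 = (z + 2)*(z^2 - z - 20) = (z + 2)*(z + 4)*(z - 5)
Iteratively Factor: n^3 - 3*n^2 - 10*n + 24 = (n + 3)*(n^2 - 6*n + 8) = (n - 4)*(n + 3)*(n - 2)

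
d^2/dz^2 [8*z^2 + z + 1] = 16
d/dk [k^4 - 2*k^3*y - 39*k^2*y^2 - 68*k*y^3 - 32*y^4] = 4*k^3 - 6*k^2*y - 78*k*y^2 - 68*y^3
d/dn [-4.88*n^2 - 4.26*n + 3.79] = -9.76*n - 4.26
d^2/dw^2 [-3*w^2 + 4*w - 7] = -6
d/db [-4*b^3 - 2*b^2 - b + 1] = -12*b^2 - 4*b - 1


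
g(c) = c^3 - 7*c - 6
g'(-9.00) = 236.00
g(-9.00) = -672.00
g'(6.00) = 101.00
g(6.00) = 168.00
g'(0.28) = -6.76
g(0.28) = -7.94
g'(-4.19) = 45.67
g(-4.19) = -50.23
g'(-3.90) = 38.63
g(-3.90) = -38.02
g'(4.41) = 51.34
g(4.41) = 48.90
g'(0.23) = -6.84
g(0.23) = -7.60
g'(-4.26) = 47.44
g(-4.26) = -53.49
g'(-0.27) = -6.78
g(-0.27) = -4.13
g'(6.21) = 108.69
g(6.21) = 190.01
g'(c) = 3*c^2 - 7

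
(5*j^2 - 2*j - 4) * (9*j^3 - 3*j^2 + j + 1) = 45*j^5 - 33*j^4 - 25*j^3 + 15*j^2 - 6*j - 4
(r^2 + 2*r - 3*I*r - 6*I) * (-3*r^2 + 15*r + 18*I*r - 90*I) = -3*r^4 + 9*r^3 + 27*I*r^3 + 84*r^2 - 81*I*r^2 - 162*r - 270*I*r - 540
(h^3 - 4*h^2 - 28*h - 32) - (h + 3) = h^3 - 4*h^2 - 29*h - 35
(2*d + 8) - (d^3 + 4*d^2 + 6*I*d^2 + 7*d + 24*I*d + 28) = -d^3 - 4*d^2 - 6*I*d^2 - 5*d - 24*I*d - 20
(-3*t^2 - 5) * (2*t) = -6*t^3 - 10*t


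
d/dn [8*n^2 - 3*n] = 16*n - 3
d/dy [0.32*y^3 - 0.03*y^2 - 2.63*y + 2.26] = 0.96*y^2 - 0.06*y - 2.63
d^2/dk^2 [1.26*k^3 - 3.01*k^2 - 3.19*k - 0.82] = 7.56*k - 6.02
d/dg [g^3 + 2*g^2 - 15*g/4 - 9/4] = 3*g^2 + 4*g - 15/4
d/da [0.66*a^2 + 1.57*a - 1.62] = 1.32*a + 1.57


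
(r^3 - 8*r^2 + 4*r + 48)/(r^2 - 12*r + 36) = (r^2 - 2*r - 8)/(r - 6)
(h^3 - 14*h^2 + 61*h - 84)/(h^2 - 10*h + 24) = (h^2 - 10*h + 21)/(h - 6)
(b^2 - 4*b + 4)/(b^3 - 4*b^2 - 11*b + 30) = (b - 2)/(b^2 - 2*b - 15)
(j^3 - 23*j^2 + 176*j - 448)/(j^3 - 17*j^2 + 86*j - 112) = (j - 8)/(j - 2)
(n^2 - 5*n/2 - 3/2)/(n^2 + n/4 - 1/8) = 4*(n - 3)/(4*n - 1)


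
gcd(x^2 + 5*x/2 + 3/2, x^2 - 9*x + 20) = 1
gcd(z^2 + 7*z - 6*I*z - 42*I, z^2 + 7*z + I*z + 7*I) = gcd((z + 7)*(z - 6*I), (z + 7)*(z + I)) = z + 7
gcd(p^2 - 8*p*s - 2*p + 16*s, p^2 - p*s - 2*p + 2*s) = p - 2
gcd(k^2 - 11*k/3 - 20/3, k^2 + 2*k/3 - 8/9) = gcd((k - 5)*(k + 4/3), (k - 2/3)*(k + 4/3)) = k + 4/3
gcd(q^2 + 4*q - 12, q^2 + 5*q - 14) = q - 2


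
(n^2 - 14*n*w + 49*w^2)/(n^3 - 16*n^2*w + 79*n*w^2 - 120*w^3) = (n^2 - 14*n*w + 49*w^2)/(n^3 - 16*n^2*w + 79*n*w^2 - 120*w^3)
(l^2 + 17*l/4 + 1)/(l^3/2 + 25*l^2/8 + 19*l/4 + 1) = 2/(l + 2)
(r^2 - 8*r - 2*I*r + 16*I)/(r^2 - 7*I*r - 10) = (r - 8)/(r - 5*I)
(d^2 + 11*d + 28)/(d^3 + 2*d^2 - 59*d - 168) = (d + 4)/(d^2 - 5*d - 24)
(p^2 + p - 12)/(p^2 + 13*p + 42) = (p^2 + p - 12)/(p^2 + 13*p + 42)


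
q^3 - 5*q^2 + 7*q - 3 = (q - 3)*(q - 1)^2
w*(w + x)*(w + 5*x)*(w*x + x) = w^4*x + 6*w^3*x^2 + w^3*x + 5*w^2*x^3 + 6*w^2*x^2 + 5*w*x^3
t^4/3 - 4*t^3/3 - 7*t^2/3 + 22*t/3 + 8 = (t/3 + 1/3)*(t - 4)*(t - 3)*(t + 2)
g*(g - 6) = g^2 - 6*g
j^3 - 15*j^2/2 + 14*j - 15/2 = (j - 5)*(j - 3/2)*(j - 1)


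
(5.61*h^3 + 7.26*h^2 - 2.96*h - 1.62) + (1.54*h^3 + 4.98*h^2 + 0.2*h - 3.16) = 7.15*h^3 + 12.24*h^2 - 2.76*h - 4.78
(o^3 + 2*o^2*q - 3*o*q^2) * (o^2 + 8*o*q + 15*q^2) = o^5 + 10*o^4*q + 28*o^3*q^2 + 6*o^2*q^3 - 45*o*q^4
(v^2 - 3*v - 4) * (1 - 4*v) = -4*v^3 + 13*v^2 + 13*v - 4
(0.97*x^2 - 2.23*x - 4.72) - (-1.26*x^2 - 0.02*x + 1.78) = 2.23*x^2 - 2.21*x - 6.5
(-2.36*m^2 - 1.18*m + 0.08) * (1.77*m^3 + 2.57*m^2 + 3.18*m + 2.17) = -4.1772*m^5 - 8.1538*m^4 - 10.3958*m^3 - 8.668*m^2 - 2.3062*m + 0.1736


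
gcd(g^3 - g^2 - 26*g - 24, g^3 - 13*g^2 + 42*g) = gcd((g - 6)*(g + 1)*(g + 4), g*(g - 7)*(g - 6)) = g - 6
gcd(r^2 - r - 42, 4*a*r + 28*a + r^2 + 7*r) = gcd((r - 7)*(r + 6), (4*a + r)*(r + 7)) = 1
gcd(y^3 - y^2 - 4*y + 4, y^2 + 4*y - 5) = y - 1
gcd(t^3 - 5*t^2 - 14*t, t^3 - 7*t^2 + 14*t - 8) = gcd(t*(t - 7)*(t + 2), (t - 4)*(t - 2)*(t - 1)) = 1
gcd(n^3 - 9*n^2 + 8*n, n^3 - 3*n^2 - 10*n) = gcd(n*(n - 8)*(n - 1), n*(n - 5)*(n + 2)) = n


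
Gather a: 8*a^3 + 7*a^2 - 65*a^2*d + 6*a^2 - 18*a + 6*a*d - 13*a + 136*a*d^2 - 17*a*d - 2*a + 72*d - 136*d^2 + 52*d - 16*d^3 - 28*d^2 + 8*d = 8*a^3 + a^2*(13 - 65*d) + a*(136*d^2 - 11*d - 33) - 16*d^3 - 164*d^2 + 132*d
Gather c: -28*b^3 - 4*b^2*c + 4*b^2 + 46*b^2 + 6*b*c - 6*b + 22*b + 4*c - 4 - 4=-28*b^3 + 50*b^2 + 16*b + c*(-4*b^2 + 6*b + 4) - 8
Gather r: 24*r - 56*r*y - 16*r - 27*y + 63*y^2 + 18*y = r*(8 - 56*y) + 63*y^2 - 9*y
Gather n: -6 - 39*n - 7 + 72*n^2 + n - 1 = 72*n^2 - 38*n - 14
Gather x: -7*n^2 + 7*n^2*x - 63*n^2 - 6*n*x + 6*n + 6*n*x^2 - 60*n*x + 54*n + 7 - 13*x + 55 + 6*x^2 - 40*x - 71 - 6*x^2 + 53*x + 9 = -70*n^2 + 6*n*x^2 + 60*n + x*(7*n^2 - 66*n)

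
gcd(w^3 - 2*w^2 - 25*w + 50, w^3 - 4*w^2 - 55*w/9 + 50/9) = w - 5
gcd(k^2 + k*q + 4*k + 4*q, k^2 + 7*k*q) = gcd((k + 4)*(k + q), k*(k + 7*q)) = 1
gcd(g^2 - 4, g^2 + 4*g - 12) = g - 2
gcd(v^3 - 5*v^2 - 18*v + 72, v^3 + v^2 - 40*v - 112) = v + 4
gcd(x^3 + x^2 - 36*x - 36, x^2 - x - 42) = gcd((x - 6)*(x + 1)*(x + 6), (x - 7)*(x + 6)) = x + 6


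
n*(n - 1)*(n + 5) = n^3 + 4*n^2 - 5*n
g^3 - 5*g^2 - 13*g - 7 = (g - 7)*(g + 1)^2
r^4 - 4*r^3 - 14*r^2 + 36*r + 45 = (r - 5)*(r - 3)*(r + 1)*(r + 3)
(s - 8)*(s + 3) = s^2 - 5*s - 24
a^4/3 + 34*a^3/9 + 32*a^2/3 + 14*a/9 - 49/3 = (a/3 + 1)*(a - 1)*(a + 7/3)*(a + 7)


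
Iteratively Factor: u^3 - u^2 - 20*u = (u + 4)*(u^2 - 5*u) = u*(u + 4)*(u - 5)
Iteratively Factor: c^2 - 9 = (c - 3)*(c + 3)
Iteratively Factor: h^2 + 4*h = (h + 4)*(h)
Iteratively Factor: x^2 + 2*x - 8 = (x + 4)*(x - 2)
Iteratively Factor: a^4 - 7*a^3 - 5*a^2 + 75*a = (a - 5)*(a^3 - 2*a^2 - 15*a) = (a - 5)^2*(a^2 + 3*a) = (a - 5)^2*(a + 3)*(a)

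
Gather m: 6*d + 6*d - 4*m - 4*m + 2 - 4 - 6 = 12*d - 8*m - 8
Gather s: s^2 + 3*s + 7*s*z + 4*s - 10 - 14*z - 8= s^2 + s*(7*z + 7) - 14*z - 18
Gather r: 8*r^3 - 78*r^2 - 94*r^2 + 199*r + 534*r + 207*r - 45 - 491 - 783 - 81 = 8*r^3 - 172*r^2 + 940*r - 1400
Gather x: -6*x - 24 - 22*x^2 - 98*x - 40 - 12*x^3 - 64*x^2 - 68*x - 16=-12*x^3 - 86*x^2 - 172*x - 80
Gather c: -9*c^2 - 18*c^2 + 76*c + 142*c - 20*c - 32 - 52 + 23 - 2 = -27*c^2 + 198*c - 63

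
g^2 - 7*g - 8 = (g - 8)*(g + 1)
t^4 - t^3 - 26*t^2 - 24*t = t*(t - 6)*(t + 1)*(t + 4)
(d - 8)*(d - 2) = d^2 - 10*d + 16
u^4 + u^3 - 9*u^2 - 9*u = u*(u - 3)*(u + 1)*(u + 3)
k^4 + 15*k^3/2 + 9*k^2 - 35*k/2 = k*(k - 1)*(k + 7/2)*(k + 5)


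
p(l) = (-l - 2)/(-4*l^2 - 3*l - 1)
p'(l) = (-l - 2)*(8*l + 3)/(-4*l^2 - 3*l - 1)^2 - 1/(-4*l^2 - 3*l - 1)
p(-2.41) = -0.02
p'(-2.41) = 0.04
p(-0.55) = 2.59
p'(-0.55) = 8.26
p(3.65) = 0.09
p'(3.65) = -0.03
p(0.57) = 0.64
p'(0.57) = -0.96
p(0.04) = 1.81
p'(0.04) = -4.45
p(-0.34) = 3.75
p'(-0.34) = -0.11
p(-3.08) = -0.04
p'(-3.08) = 0.01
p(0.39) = 0.86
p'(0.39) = -1.53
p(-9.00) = -0.02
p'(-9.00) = 0.00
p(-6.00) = -0.03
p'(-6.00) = 0.00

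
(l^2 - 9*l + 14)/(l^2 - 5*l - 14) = (l - 2)/(l + 2)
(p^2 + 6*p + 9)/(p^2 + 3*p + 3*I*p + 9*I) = (p + 3)/(p + 3*I)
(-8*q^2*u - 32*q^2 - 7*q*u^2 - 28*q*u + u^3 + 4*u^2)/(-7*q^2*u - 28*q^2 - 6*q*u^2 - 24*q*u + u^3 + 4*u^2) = (8*q - u)/(7*q - u)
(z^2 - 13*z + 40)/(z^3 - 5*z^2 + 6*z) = (z^2 - 13*z + 40)/(z*(z^2 - 5*z + 6))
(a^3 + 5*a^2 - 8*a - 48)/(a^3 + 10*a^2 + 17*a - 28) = (a^2 + a - 12)/(a^2 + 6*a - 7)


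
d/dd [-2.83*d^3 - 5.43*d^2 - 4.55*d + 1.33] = -8.49*d^2 - 10.86*d - 4.55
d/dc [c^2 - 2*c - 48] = 2*c - 2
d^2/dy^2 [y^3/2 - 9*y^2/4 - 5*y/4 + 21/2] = 3*y - 9/2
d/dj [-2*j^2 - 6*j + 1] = -4*j - 6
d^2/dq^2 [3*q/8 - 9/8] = 0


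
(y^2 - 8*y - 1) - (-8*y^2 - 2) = 9*y^2 - 8*y + 1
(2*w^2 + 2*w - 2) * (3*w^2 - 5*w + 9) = 6*w^4 - 4*w^3 + 2*w^2 + 28*w - 18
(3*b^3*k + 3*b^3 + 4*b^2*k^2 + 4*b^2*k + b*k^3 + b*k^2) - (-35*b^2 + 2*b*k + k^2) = 3*b^3*k + 3*b^3 + 4*b^2*k^2 + 4*b^2*k + 35*b^2 + b*k^3 + b*k^2 - 2*b*k - k^2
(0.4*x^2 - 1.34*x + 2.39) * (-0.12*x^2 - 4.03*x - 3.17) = -0.048*x^4 - 1.4512*x^3 + 3.8454*x^2 - 5.3839*x - 7.5763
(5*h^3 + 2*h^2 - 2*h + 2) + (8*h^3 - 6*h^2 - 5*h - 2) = 13*h^3 - 4*h^2 - 7*h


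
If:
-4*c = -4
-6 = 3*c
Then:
No Solution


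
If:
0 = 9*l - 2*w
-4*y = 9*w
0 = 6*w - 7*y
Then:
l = 0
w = 0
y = 0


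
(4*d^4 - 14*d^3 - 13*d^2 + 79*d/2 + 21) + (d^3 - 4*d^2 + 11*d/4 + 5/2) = 4*d^4 - 13*d^3 - 17*d^2 + 169*d/4 + 47/2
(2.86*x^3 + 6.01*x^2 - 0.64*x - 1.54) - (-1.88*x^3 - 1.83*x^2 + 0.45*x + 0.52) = 4.74*x^3 + 7.84*x^2 - 1.09*x - 2.06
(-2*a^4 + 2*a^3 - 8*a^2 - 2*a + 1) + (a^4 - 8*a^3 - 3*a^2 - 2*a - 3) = -a^4 - 6*a^3 - 11*a^2 - 4*a - 2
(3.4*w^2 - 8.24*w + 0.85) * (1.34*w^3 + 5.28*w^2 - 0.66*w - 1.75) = 4.556*w^5 + 6.9104*w^4 - 44.6122*w^3 + 3.9764*w^2 + 13.859*w - 1.4875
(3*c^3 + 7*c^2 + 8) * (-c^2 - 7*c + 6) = -3*c^5 - 28*c^4 - 31*c^3 + 34*c^2 - 56*c + 48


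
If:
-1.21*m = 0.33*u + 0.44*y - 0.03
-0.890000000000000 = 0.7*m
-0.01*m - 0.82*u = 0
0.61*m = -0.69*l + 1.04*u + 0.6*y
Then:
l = 4.24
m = -1.27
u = 0.02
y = 3.55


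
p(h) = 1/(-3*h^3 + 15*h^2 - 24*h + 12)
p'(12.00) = 0.00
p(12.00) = 0.00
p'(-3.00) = 0.00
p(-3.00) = 0.00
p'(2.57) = 2.71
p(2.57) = -0.65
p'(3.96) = 0.04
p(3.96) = -0.03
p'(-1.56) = 0.01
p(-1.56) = 0.01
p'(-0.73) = 0.03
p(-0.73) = 0.03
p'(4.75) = 0.01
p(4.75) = -0.01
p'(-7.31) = 0.00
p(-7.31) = 0.00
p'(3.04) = 0.36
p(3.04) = -0.15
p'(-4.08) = 0.00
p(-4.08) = 0.00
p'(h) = (9*h^2 - 30*h + 24)/(-3*h^3 + 15*h^2 - 24*h + 12)^2 = (3*h^2 - 10*h + 8)/(3*(h^3 - 5*h^2 + 8*h - 4)^2)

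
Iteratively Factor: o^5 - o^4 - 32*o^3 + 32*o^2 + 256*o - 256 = (o + 4)*(o^4 - 5*o^3 - 12*o^2 + 80*o - 64) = (o - 4)*(o + 4)*(o^3 - o^2 - 16*o + 16) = (o - 4)^2*(o + 4)*(o^2 + 3*o - 4) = (o - 4)^2*(o - 1)*(o + 4)*(o + 4)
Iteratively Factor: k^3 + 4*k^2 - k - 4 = (k + 4)*(k^2 - 1) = (k - 1)*(k + 4)*(k + 1)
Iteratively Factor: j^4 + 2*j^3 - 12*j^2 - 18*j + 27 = (j + 3)*(j^3 - j^2 - 9*j + 9) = (j + 3)^2*(j^2 - 4*j + 3) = (j - 1)*(j + 3)^2*(j - 3)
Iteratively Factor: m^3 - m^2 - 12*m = (m - 4)*(m^2 + 3*m) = m*(m - 4)*(m + 3)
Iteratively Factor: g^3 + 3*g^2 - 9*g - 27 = (g - 3)*(g^2 + 6*g + 9) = (g - 3)*(g + 3)*(g + 3)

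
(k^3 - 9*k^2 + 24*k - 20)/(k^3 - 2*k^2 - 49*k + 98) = (k^2 - 7*k + 10)/(k^2 - 49)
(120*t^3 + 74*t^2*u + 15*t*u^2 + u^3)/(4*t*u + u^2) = 30*t^2/u + 11*t + u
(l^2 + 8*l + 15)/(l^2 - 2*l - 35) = (l + 3)/(l - 7)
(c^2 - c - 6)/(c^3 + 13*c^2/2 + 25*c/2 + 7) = 2*(c - 3)/(2*c^2 + 9*c + 7)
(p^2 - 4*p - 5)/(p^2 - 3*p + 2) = (p^2 - 4*p - 5)/(p^2 - 3*p + 2)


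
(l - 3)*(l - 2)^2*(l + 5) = l^4 - 2*l^3 - 19*l^2 + 68*l - 60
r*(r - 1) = r^2 - r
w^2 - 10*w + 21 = (w - 7)*(w - 3)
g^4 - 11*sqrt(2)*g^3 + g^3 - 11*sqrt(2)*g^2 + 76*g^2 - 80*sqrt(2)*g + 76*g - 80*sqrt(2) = (g + 1)*(g - 5*sqrt(2))*(g - 4*sqrt(2))*(g - 2*sqrt(2))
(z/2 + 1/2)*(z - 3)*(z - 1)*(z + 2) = z^4/2 - z^3/2 - 7*z^2/2 + z/2 + 3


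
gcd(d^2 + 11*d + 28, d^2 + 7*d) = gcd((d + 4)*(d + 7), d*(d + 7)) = d + 7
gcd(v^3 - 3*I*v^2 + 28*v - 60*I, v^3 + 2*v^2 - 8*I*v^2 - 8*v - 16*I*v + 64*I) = 1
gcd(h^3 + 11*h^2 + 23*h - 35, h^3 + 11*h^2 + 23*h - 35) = h^3 + 11*h^2 + 23*h - 35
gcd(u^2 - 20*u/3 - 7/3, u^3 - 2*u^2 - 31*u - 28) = u - 7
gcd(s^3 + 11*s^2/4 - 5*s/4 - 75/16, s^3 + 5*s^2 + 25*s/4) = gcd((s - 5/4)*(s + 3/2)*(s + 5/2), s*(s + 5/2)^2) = s + 5/2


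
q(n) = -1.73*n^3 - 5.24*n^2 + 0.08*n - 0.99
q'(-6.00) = -123.88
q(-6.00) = 183.57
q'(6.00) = -249.64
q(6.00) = -562.83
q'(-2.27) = -2.87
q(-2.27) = -7.94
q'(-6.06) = -127.01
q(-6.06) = 191.10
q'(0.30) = -3.53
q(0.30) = -1.48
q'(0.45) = -5.69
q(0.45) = -2.17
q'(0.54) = -7.09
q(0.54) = -2.75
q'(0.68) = -9.45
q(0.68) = -3.90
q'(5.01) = -182.69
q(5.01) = -349.66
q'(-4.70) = -65.31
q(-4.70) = 62.50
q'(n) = -5.19*n^2 - 10.48*n + 0.08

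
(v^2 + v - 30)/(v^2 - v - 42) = (v - 5)/(v - 7)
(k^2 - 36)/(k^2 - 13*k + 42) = (k + 6)/(k - 7)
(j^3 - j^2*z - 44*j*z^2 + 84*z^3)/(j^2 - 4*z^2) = (j^2 + j*z - 42*z^2)/(j + 2*z)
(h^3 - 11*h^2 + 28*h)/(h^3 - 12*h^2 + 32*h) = (h - 7)/(h - 8)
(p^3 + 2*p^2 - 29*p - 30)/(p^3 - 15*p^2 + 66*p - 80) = (p^2 + 7*p + 6)/(p^2 - 10*p + 16)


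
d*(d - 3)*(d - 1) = d^3 - 4*d^2 + 3*d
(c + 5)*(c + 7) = c^2 + 12*c + 35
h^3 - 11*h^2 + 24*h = h*(h - 8)*(h - 3)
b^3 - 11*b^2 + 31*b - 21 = (b - 7)*(b - 3)*(b - 1)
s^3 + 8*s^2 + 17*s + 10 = (s + 1)*(s + 2)*(s + 5)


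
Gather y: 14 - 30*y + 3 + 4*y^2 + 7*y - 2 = 4*y^2 - 23*y + 15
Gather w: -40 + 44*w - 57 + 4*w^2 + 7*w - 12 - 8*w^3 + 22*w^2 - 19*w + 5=-8*w^3 + 26*w^2 + 32*w - 104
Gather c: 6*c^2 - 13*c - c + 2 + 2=6*c^2 - 14*c + 4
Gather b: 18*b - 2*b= 16*b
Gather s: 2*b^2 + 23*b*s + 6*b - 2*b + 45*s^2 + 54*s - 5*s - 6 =2*b^2 + 4*b + 45*s^2 + s*(23*b + 49) - 6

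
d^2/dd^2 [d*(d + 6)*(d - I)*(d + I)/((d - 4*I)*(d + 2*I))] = (2*d^6 - 12*I*d^5 + 24*d^4 + d^3*(-132 - 252*I) + d^2*(720 - 576*I) + 2016*d + 128 + 192*I)/(d^6 - 6*I*d^5 + 12*d^4 - 88*I*d^3 + 96*d^2 - 384*I*d + 512)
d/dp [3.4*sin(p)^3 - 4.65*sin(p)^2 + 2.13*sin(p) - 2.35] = (10.2*sin(p)^2 - 9.3*sin(p) + 2.13)*cos(p)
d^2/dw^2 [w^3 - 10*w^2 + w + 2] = 6*w - 20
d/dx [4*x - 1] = 4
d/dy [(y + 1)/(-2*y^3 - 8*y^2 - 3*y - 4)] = (-2*y^3 - 8*y^2 - 3*y + (y + 1)*(6*y^2 + 16*y + 3) - 4)/(2*y^3 + 8*y^2 + 3*y + 4)^2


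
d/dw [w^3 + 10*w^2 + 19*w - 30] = 3*w^2 + 20*w + 19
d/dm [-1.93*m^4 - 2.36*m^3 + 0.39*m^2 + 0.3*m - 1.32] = -7.72*m^3 - 7.08*m^2 + 0.78*m + 0.3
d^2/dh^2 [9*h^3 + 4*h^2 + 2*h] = 54*h + 8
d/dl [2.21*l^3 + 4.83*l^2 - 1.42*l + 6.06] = 6.63*l^2 + 9.66*l - 1.42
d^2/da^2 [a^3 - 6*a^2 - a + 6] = 6*a - 12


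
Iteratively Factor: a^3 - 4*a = (a)*(a^2 - 4) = a*(a + 2)*(a - 2)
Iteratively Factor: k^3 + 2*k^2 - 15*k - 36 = (k + 3)*(k^2 - k - 12) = (k + 3)^2*(k - 4)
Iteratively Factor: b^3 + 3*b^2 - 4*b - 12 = (b - 2)*(b^2 + 5*b + 6) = (b - 2)*(b + 2)*(b + 3)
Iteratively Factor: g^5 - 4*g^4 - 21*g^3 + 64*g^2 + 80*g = (g + 1)*(g^4 - 5*g^3 - 16*g^2 + 80*g) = (g - 4)*(g + 1)*(g^3 - g^2 - 20*g) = (g - 4)*(g + 1)*(g + 4)*(g^2 - 5*g) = g*(g - 4)*(g + 1)*(g + 4)*(g - 5)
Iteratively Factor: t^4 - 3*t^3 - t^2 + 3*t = (t)*(t^3 - 3*t^2 - t + 3) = t*(t - 3)*(t^2 - 1) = t*(t - 3)*(t - 1)*(t + 1)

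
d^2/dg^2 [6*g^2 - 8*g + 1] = 12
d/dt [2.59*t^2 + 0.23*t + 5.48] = 5.18*t + 0.23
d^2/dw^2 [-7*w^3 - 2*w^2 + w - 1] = -42*w - 4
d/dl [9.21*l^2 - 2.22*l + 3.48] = 18.42*l - 2.22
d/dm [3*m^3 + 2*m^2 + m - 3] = 9*m^2 + 4*m + 1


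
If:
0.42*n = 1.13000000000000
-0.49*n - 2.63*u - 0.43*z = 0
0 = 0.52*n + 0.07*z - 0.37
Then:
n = 2.69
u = 1.90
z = -14.70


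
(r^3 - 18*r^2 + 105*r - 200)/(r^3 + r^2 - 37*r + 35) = (r^2 - 13*r + 40)/(r^2 + 6*r - 7)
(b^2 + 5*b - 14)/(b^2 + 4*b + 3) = (b^2 + 5*b - 14)/(b^2 + 4*b + 3)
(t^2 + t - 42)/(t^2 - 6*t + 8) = (t^2 + t - 42)/(t^2 - 6*t + 8)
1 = 1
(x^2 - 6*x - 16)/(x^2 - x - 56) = (x + 2)/(x + 7)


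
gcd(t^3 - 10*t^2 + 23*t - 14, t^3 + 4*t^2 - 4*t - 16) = t - 2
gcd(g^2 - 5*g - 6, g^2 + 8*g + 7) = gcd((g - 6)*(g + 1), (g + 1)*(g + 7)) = g + 1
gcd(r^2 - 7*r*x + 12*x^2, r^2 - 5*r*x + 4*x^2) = -r + 4*x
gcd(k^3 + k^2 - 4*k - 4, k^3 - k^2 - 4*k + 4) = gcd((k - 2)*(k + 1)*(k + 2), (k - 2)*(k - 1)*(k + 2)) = k^2 - 4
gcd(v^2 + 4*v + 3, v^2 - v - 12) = v + 3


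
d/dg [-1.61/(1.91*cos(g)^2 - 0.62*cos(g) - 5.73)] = (0.9982 - 6.1502*cos(g))*sin(g)/(-1.91*cos(g)^2 + 0.62*cos(g) + 5.73)^2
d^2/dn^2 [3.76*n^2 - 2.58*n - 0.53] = 7.52000000000000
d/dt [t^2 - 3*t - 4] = 2*t - 3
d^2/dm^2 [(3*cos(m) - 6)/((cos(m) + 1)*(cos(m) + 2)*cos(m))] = 3*(98*(1 - cos(m)^2)^2/cos(m)^3 - 6*sin(m)^6/cos(m)^3 - 4*cos(m)^4 + 3*cos(m)^3 + 71*cos(m)^2 - 72*tan(m)^2 - 118 + 54/cos(m) - 108/cos(m)^3)/((cos(m) + 1)^3*(cos(m) + 2)^3)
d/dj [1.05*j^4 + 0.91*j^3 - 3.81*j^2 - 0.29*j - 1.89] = 4.2*j^3 + 2.73*j^2 - 7.62*j - 0.29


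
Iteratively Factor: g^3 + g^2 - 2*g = (g - 1)*(g^2 + 2*g) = g*(g - 1)*(g + 2)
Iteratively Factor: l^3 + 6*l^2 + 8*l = (l)*(l^2 + 6*l + 8) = l*(l + 2)*(l + 4)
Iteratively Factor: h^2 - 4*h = (h)*(h - 4)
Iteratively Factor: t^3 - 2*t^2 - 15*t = (t + 3)*(t^2 - 5*t) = t*(t + 3)*(t - 5)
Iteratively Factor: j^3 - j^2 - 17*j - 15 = (j + 1)*(j^2 - 2*j - 15) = (j - 5)*(j + 1)*(j + 3)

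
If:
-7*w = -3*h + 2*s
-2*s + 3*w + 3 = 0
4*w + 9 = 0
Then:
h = -13/2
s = -15/8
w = -9/4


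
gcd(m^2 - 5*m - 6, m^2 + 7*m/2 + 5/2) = m + 1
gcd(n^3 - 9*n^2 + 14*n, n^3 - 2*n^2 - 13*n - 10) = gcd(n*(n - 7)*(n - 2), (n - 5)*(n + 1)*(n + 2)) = 1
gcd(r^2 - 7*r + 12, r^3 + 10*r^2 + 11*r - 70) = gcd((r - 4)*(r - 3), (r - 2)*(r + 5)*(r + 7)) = 1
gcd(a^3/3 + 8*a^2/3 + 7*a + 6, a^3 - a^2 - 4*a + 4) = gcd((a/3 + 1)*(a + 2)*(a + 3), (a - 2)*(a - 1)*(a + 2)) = a + 2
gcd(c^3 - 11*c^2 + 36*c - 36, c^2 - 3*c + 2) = c - 2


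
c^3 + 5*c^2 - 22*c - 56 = (c - 4)*(c + 2)*(c + 7)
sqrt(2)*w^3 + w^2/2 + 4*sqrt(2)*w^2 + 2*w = w*(w + 4)*(sqrt(2)*w + 1/2)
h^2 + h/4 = h*(h + 1/4)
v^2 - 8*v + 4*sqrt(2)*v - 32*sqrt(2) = (v - 8)*(v + 4*sqrt(2))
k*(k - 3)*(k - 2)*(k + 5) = k^4 - 19*k^2 + 30*k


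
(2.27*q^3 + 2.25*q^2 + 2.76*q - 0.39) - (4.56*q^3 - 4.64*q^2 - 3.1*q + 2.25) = -2.29*q^3 + 6.89*q^2 + 5.86*q - 2.64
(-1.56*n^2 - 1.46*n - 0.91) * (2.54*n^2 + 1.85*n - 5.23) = -3.9624*n^4 - 6.5944*n^3 + 3.1464*n^2 + 5.9523*n + 4.7593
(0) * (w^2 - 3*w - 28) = 0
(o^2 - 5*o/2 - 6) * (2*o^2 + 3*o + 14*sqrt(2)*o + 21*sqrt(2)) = 2*o^4 - 2*o^3 + 14*sqrt(2)*o^3 - 14*sqrt(2)*o^2 - 39*o^2/2 - 273*sqrt(2)*o/2 - 18*o - 126*sqrt(2)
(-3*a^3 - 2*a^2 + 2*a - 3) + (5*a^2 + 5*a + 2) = -3*a^3 + 3*a^2 + 7*a - 1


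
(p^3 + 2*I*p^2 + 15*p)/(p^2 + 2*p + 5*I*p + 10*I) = p*(p - 3*I)/(p + 2)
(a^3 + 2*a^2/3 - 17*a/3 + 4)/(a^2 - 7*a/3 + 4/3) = a + 3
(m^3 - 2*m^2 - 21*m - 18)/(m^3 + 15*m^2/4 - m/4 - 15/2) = 4*(m^2 - 5*m - 6)/(4*m^2 + 3*m - 10)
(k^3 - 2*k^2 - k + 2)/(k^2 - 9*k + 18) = (k^3 - 2*k^2 - k + 2)/(k^2 - 9*k + 18)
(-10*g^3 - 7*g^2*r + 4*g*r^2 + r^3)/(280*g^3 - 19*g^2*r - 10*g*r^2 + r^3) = (-2*g^2 - g*r + r^2)/(56*g^2 - 15*g*r + r^2)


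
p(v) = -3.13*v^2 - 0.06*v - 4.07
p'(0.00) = -0.06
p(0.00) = -4.07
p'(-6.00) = 37.50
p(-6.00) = -116.39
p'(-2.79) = 17.41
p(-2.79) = -28.27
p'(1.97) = -12.39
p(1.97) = -16.34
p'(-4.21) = 26.29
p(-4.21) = -59.29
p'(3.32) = -20.84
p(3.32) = -38.77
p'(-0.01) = 0.00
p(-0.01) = -4.07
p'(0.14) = -0.94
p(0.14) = -4.14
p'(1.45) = -9.14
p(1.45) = -10.74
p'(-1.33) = 8.27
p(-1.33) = -9.53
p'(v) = -6.26*v - 0.06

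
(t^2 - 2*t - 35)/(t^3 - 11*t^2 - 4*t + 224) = (t + 5)/(t^2 - 4*t - 32)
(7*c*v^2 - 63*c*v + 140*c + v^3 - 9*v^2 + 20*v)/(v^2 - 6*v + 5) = (7*c*v - 28*c + v^2 - 4*v)/(v - 1)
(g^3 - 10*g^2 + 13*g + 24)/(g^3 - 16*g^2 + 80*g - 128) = (g^2 - 2*g - 3)/(g^2 - 8*g + 16)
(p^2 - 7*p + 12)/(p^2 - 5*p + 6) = (p - 4)/(p - 2)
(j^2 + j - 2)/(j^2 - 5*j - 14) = (j - 1)/(j - 7)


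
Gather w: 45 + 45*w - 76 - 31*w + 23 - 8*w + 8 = 6*w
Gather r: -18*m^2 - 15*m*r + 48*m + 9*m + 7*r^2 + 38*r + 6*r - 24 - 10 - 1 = -18*m^2 + 57*m + 7*r^2 + r*(44 - 15*m) - 35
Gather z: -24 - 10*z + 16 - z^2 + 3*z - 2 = -z^2 - 7*z - 10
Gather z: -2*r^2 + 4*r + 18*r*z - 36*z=-2*r^2 + 4*r + z*(18*r - 36)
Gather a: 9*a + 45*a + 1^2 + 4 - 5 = 54*a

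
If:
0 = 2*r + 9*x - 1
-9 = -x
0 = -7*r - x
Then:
No Solution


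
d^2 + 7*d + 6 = (d + 1)*(d + 6)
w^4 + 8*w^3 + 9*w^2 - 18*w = w*(w - 1)*(w + 3)*(w + 6)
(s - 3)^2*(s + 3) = s^3 - 3*s^2 - 9*s + 27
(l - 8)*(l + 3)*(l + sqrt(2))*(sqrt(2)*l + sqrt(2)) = sqrt(2)*l^4 - 4*sqrt(2)*l^3 + 2*l^3 - 29*sqrt(2)*l^2 - 8*l^2 - 58*l - 24*sqrt(2)*l - 48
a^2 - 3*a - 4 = (a - 4)*(a + 1)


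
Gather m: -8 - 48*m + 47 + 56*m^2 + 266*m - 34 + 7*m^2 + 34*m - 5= 63*m^2 + 252*m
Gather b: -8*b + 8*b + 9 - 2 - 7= 0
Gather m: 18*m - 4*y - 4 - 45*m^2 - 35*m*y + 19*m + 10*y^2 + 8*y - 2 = -45*m^2 + m*(37 - 35*y) + 10*y^2 + 4*y - 6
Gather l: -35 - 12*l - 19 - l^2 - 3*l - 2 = -l^2 - 15*l - 56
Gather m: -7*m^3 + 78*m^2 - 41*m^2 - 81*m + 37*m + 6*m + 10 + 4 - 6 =-7*m^3 + 37*m^2 - 38*m + 8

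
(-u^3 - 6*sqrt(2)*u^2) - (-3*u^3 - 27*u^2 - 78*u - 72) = 2*u^3 - 6*sqrt(2)*u^2 + 27*u^2 + 78*u + 72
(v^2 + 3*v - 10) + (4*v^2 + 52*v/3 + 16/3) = 5*v^2 + 61*v/3 - 14/3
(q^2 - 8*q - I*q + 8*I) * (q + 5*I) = q^3 - 8*q^2 + 4*I*q^2 + 5*q - 32*I*q - 40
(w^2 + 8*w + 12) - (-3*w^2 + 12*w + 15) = 4*w^2 - 4*w - 3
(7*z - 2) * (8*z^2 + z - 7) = 56*z^3 - 9*z^2 - 51*z + 14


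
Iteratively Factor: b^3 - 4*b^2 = (b)*(b^2 - 4*b) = b*(b - 4)*(b)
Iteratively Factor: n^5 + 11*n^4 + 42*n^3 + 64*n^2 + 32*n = (n + 4)*(n^4 + 7*n^3 + 14*n^2 + 8*n) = (n + 4)^2*(n^3 + 3*n^2 + 2*n) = (n + 2)*(n + 4)^2*(n^2 + n) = n*(n + 2)*(n + 4)^2*(n + 1)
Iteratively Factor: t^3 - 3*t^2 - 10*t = (t - 5)*(t^2 + 2*t) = (t - 5)*(t + 2)*(t)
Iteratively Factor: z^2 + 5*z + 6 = (z + 3)*(z + 2)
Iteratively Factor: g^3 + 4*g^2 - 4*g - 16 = (g + 2)*(g^2 + 2*g - 8) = (g + 2)*(g + 4)*(g - 2)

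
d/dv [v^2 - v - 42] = 2*v - 1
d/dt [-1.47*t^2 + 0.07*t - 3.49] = 0.07 - 2.94*t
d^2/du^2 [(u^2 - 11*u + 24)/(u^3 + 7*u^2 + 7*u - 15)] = 2*(u^6 - 33*u^5 - 108*u^4 + 938*u^3 + 3357*u^2 + 1143*u + 2766)/(u^9 + 21*u^8 + 168*u^7 + 592*u^6 + 546*u^5 - 1806*u^4 - 3392*u^3 + 2520*u^2 + 4725*u - 3375)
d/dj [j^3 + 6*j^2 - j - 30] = 3*j^2 + 12*j - 1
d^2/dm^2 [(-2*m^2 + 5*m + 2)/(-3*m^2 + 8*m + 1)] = 2*(3*m^3 - 36*m^2 + 99*m - 92)/(27*m^6 - 216*m^5 + 549*m^4 - 368*m^3 - 183*m^2 - 24*m - 1)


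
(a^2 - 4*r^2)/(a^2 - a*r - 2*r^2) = (a + 2*r)/(a + r)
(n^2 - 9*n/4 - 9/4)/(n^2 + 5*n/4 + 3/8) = 2*(n - 3)/(2*n + 1)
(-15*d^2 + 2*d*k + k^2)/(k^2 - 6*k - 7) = (15*d^2 - 2*d*k - k^2)/(-k^2 + 6*k + 7)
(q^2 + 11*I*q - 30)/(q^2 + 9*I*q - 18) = (q + 5*I)/(q + 3*I)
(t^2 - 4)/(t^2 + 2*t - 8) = (t + 2)/(t + 4)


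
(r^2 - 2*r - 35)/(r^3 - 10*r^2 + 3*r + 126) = (r + 5)/(r^2 - 3*r - 18)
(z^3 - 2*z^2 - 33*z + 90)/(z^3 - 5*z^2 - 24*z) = (-z^3 + 2*z^2 + 33*z - 90)/(z*(-z^2 + 5*z + 24))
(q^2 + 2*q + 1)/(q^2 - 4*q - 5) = (q + 1)/(q - 5)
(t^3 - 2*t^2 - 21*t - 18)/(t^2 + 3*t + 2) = (t^2 - 3*t - 18)/(t + 2)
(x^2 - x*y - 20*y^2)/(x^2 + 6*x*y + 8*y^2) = (x - 5*y)/(x + 2*y)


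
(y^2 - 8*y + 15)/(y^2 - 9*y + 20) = (y - 3)/(y - 4)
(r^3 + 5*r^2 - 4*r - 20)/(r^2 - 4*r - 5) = (-r^3 - 5*r^2 + 4*r + 20)/(-r^2 + 4*r + 5)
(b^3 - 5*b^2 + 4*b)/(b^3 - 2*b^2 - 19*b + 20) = b*(b - 4)/(b^2 - b - 20)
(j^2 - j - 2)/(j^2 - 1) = (j - 2)/(j - 1)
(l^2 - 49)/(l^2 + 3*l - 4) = (l^2 - 49)/(l^2 + 3*l - 4)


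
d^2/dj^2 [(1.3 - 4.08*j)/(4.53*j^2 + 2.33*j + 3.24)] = (-(4.08*j - 1.3)*(9.06*j + 2.33)*(18.12*j + 4.66) + (110.8944*j + 7.2348)*(4.53*j^2 + 2.33*j + 3.24))/(4.53*j^2 + 2.33*j + 3.24)^3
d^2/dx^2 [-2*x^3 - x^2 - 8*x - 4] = -12*x - 2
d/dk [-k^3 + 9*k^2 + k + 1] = -3*k^2 + 18*k + 1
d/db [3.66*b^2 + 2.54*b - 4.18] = 7.32*b + 2.54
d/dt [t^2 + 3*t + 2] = 2*t + 3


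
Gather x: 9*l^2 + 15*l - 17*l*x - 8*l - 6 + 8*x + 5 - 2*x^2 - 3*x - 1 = 9*l^2 + 7*l - 2*x^2 + x*(5 - 17*l) - 2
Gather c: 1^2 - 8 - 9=-16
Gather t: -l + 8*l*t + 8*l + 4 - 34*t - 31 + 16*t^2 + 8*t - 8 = 7*l + 16*t^2 + t*(8*l - 26) - 35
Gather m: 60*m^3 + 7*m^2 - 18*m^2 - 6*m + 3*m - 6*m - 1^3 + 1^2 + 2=60*m^3 - 11*m^2 - 9*m + 2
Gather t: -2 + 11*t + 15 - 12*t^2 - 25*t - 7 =-12*t^2 - 14*t + 6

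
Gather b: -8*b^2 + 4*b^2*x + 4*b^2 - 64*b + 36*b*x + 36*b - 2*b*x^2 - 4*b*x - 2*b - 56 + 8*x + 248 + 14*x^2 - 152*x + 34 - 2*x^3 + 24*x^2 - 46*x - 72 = b^2*(4*x - 4) + b*(-2*x^2 + 32*x - 30) - 2*x^3 + 38*x^2 - 190*x + 154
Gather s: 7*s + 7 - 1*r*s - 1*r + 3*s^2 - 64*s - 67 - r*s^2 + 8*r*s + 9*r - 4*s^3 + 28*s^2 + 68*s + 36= 8*r - 4*s^3 + s^2*(31 - r) + s*(7*r + 11) - 24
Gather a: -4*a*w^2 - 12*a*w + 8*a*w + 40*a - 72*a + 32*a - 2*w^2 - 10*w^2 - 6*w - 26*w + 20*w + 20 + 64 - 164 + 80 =a*(-4*w^2 - 4*w) - 12*w^2 - 12*w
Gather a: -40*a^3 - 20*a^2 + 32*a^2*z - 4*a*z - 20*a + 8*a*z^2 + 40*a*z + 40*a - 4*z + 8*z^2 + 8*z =-40*a^3 + a^2*(32*z - 20) + a*(8*z^2 + 36*z + 20) + 8*z^2 + 4*z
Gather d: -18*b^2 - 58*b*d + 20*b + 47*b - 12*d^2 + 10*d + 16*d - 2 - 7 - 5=-18*b^2 + 67*b - 12*d^2 + d*(26 - 58*b) - 14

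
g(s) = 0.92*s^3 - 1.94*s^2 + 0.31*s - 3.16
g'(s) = 2.76*s^2 - 3.88*s + 0.31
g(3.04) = 5.70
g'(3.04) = 14.02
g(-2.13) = -21.51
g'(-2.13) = 21.10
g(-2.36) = -26.79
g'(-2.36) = 24.84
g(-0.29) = -3.44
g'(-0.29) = 1.67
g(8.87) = 488.99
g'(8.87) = 183.04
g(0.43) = -3.31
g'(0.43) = -0.85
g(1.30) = -4.01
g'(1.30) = -0.07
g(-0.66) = -4.47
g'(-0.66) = 4.07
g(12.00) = 1310.96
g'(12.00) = 351.19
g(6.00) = 127.58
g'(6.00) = 76.39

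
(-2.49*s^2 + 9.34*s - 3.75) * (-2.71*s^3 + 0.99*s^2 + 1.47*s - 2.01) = 6.7479*s^5 - 27.7765*s^4 + 15.7488*s^3 + 15.0222*s^2 - 24.2859*s + 7.5375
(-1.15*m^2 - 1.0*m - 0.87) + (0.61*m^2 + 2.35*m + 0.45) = -0.54*m^2 + 1.35*m - 0.42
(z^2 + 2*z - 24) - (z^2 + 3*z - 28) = 4 - z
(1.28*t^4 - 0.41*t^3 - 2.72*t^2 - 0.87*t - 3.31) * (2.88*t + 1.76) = 3.6864*t^5 + 1.072*t^4 - 8.5552*t^3 - 7.2928*t^2 - 11.064*t - 5.8256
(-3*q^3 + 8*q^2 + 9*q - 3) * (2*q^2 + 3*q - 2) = -6*q^5 + 7*q^4 + 48*q^3 + 5*q^2 - 27*q + 6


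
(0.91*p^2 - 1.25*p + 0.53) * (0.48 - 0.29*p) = -0.2639*p^3 + 0.7993*p^2 - 0.7537*p + 0.2544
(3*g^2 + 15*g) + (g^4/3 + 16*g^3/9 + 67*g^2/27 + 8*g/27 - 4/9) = g^4/3 + 16*g^3/9 + 148*g^2/27 + 413*g/27 - 4/9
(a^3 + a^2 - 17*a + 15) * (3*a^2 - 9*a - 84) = 3*a^5 - 6*a^4 - 144*a^3 + 114*a^2 + 1293*a - 1260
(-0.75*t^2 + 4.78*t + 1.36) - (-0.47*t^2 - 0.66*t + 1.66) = -0.28*t^2 + 5.44*t - 0.3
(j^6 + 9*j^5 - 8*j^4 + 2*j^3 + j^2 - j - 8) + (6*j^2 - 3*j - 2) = j^6 + 9*j^5 - 8*j^4 + 2*j^3 + 7*j^2 - 4*j - 10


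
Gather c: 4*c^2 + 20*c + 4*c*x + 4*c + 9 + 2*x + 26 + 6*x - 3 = 4*c^2 + c*(4*x + 24) + 8*x + 32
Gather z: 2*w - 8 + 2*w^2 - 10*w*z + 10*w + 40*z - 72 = 2*w^2 + 12*w + z*(40 - 10*w) - 80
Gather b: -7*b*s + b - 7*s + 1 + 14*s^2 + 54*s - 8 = b*(1 - 7*s) + 14*s^2 + 47*s - 7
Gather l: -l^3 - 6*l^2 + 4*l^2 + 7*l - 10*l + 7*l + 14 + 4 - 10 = -l^3 - 2*l^2 + 4*l + 8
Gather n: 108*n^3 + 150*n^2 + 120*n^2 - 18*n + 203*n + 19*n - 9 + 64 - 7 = 108*n^3 + 270*n^2 + 204*n + 48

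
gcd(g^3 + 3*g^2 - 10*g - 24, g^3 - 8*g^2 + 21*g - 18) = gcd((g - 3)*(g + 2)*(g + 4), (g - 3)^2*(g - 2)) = g - 3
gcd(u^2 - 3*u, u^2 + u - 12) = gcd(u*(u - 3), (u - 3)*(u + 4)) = u - 3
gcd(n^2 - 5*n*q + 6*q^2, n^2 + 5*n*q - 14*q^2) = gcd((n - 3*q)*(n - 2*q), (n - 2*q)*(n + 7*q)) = -n + 2*q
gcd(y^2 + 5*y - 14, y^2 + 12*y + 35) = y + 7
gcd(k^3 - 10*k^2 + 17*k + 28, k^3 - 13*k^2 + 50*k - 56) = k^2 - 11*k + 28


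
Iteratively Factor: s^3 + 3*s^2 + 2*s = (s + 1)*(s^2 + 2*s) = (s + 1)*(s + 2)*(s)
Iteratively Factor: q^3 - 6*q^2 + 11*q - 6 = (q - 2)*(q^2 - 4*q + 3) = (q - 3)*(q - 2)*(q - 1)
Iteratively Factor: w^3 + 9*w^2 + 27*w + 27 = (w + 3)*(w^2 + 6*w + 9) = (w + 3)^2*(w + 3)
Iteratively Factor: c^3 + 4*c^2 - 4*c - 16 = (c - 2)*(c^2 + 6*c + 8) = (c - 2)*(c + 2)*(c + 4)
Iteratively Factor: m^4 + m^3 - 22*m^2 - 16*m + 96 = (m + 4)*(m^3 - 3*m^2 - 10*m + 24) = (m - 4)*(m + 4)*(m^2 + m - 6) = (m - 4)*(m - 2)*(m + 4)*(m + 3)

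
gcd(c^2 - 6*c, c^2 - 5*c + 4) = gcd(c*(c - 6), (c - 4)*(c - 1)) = 1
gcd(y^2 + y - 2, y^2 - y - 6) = y + 2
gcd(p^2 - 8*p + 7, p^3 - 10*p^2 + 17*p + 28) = p - 7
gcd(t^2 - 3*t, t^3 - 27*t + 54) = t - 3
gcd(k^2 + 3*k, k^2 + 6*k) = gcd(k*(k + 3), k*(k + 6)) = k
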